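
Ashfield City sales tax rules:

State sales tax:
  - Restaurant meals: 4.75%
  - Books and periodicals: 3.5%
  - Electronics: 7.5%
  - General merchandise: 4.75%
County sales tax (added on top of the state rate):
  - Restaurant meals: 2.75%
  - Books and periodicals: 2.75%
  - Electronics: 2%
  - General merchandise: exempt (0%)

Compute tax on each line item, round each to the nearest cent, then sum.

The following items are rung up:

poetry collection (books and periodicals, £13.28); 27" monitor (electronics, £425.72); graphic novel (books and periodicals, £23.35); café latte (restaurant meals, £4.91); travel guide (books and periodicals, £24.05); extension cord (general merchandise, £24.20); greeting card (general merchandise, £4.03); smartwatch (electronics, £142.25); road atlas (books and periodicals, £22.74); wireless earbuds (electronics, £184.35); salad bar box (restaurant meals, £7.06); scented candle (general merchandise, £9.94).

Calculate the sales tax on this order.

Poetry collection £13.28: books and periodicals → 3.5% + 2.75% county = 6.25% → £0.83
27" monitor £425.72: electronics → 7.5% + 2% county = 9.5% → £40.44
Graphic novel £23.35: books and periodicals → 3.5% + 2.75% county = 6.25% → £1.46
Café latte £4.91: restaurant meals → 4.75% + 2.75% county = 7.5% → £0.37
Travel guide £24.05: books and periodicals → 3.5% + 2.75% county = 6.25% → £1.50
Extension cord £24.20: general merchandise → 4.75% + 0% county = 4.75% → £1.15
Greeting card £4.03: general merchandise → 4.75% + 0% county = 4.75% → £0.19
Smartwatch £142.25: electronics → 7.5% + 2% county = 9.5% → £13.51
Road atlas £22.74: books and periodicals → 3.5% + 2.75% county = 6.25% → £1.42
Wireless earbuds £184.35: electronics → 7.5% + 2% county = 9.5% → £17.51
Salad bar box £7.06: restaurant meals → 4.75% + 2.75% county = 7.5% → £0.53
Scented candle £9.94: general merchandise → 4.75% + 0% county = 4.75% → £0.47
Total tax = £0.83 + £40.44 + £1.46 + £0.37 + £1.50 + £1.15 + £0.19 + £13.51 + £1.42 + £17.51 + £0.53 + £0.47 = £79.38

£79.38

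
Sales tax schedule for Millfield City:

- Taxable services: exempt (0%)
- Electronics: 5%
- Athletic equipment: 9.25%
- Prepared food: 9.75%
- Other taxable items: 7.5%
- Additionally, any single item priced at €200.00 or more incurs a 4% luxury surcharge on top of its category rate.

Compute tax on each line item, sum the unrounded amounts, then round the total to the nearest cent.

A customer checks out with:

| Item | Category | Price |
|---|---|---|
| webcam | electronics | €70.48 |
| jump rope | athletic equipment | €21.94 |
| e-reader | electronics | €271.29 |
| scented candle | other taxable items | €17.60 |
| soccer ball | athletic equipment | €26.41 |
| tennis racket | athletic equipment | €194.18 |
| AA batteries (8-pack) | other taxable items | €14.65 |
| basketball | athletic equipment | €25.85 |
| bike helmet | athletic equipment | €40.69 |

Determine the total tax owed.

€58.95

Webcam €70.48: electronics → 5% → €3.524
Jump rope €21.94: athletic equipment → 9.25% → €2.02945
E-reader €271.29: electronics → 5% + 4% surcharge = 9% → €24.4161
Scented candle €17.60: other taxable items → 7.5% → €1.32
Soccer ball €26.41: athletic equipment → 9.25% → €2.442925
Tennis racket €194.18: athletic equipment → 9.25% → €17.96165
AA batteries (8-pack) €14.65: other taxable items → 7.5% → €1.09875
Basketball €25.85: athletic equipment → 9.25% → €2.391125
Bike helmet €40.69: athletic equipment → 9.25% → €3.763825
Unrounded tax sum = €58.947825 → €58.95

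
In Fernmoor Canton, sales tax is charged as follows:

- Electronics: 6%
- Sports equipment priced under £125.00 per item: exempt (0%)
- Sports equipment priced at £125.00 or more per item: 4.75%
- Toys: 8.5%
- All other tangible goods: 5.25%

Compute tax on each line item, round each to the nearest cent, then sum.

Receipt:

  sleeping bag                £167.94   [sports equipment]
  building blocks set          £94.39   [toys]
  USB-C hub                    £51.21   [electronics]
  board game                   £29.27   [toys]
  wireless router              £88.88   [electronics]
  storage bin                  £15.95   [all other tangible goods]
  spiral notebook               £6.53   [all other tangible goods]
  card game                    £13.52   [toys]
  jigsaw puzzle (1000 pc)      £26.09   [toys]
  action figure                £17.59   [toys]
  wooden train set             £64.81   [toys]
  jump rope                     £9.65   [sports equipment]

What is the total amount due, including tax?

£624.28

Sleeping bag £167.94: sports equipment, £125.00 or more → 4.75% → £7.98
Building blocks set £94.39: toys → 8.5% → £8.02
USB-C hub £51.21: electronics → 6% → £3.07
Board game £29.27: toys → 8.5% → £2.49
Wireless router £88.88: electronics → 6% → £5.33
Storage bin £15.95: all other tangible goods → 5.25% → £0.84
Spiral notebook £6.53: all other tangible goods → 5.25% → £0.34
Card game £13.52: toys → 8.5% → £1.15
Jigsaw puzzle (1000 pc) £26.09: toys → 8.5% → £2.22
Action figure £17.59: toys → 8.5% → £1.50
Wooden train set £64.81: toys → 8.5% → £5.51
Jump rope £9.65: sports equipment, under £125.00 → 0% → £0.00
Subtotal = £585.83; tax = £38.45; total due = £624.28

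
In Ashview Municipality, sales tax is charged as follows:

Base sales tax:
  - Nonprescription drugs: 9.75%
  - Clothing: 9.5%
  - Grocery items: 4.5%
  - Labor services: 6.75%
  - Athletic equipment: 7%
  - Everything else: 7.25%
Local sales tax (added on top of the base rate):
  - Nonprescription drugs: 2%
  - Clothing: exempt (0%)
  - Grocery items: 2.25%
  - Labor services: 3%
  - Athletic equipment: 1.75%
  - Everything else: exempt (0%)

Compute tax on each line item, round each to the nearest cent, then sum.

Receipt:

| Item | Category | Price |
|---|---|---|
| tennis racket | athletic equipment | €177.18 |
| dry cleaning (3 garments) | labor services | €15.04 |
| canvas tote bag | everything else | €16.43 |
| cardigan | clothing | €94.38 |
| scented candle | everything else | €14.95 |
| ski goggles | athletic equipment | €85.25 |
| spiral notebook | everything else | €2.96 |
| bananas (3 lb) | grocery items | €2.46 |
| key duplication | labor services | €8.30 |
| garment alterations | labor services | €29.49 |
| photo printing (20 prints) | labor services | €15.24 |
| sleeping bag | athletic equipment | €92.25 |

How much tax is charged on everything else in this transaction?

Canvas tote bag €16.43: everything else → 7.25% + 0% local = 7.25% → €1.19
Scented candle €14.95: everything else → 7.25% + 0% local = 7.25% → €1.08
Spiral notebook €2.96: everything else → 7.25% + 0% local = 7.25% → €0.21
Tax on everything else = €1.19 + €1.08 + €0.21 = €2.48

€2.48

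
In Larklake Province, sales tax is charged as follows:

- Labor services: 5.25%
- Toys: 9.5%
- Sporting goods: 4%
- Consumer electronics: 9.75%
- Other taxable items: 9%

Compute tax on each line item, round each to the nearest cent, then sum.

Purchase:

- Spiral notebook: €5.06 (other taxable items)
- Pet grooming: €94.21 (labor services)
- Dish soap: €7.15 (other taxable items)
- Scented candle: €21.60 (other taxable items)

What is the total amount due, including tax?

Spiral notebook €5.06: other taxable items → 9% → €0.46
Pet grooming €94.21: labor services → 5.25% → €4.95
Dish soap €7.15: other taxable items → 9% → €0.64
Scented candle €21.60: other taxable items → 9% → €1.94
Subtotal = €128.02; tax = €7.99; total due = €136.01

€136.01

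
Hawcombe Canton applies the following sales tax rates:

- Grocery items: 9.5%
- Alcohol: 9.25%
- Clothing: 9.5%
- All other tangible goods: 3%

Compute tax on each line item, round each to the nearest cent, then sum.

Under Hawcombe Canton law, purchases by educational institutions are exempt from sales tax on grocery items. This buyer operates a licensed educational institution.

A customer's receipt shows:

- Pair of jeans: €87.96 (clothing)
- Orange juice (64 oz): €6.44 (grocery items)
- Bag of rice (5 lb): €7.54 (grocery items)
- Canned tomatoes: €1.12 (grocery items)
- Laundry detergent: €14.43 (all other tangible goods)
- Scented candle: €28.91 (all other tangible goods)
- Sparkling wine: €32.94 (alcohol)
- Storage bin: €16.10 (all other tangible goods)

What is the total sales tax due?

Pair of jeans €87.96: clothing → 9.5% → €8.36
Orange juice (64 oz) €6.44: grocery items, buyer-exempt → 0% → €0.00
Bag of rice (5 lb) €7.54: grocery items, buyer-exempt → 0% → €0.00
Canned tomatoes €1.12: grocery items, buyer-exempt → 0% → €0.00
Laundry detergent €14.43: all other tangible goods → 3% → €0.43
Scented candle €28.91: all other tangible goods → 3% → €0.87
Sparkling wine €32.94: alcohol → 9.25% → €3.05
Storage bin €16.10: all other tangible goods → 3% → €0.48
Total tax = €8.36 + €0.43 + €0.87 + €3.05 + €0.48 = €13.19

€13.19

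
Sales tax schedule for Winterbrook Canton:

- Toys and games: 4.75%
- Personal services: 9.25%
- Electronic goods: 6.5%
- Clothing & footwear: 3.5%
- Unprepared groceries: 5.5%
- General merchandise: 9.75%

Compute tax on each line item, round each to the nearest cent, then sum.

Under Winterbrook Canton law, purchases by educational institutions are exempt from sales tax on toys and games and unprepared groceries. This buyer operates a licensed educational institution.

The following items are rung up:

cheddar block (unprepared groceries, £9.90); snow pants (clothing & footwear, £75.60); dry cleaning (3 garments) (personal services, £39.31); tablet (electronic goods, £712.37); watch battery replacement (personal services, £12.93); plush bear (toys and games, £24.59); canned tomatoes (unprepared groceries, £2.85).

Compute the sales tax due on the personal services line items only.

Dry cleaning (3 garments) £39.31: personal services → 9.25% → £3.64
Watch battery replacement £12.93: personal services → 9.25% → £1.20
Tax on personal services = £3.64 + £1.20 = £4.84

£4.84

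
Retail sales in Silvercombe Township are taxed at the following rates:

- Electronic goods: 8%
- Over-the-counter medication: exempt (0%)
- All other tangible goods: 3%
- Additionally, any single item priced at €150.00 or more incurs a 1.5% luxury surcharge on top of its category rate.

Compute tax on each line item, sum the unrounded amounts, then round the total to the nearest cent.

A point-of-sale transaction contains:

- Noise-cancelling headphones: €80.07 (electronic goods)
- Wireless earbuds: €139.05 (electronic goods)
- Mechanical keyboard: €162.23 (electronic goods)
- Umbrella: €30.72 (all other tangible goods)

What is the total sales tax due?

Noise-cancelling headphones €80.07: electronic goods → 8% → €6.4056
Wireless earbuds €139.05: electronic goods → 8% → €11.124
Mechanical keyboard €162.23: electronic goods → 8% + 1.5% surcharge = 9.5% → €15.41185
Umbrella €30.72: all other tangible goods → 3% → €0.9216
Unrounded tax sum = €33.86305 → €33.86

€33.86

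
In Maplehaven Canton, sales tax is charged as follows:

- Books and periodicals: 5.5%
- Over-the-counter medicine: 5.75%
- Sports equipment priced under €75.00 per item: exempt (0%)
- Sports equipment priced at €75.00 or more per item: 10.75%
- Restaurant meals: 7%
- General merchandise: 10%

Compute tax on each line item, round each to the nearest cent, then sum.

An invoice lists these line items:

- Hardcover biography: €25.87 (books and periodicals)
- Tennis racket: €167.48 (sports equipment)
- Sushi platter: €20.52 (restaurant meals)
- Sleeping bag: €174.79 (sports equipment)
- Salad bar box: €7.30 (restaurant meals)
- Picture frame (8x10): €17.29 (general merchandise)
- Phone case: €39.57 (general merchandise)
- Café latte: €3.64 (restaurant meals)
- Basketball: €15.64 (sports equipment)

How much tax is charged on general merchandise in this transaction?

Picture frame (8x10) €17.29: general merchandise → 10% → €1.73
Phone case €39.57: general merchandise → 10% → €3.96
Tax on general merchandise = €1.73 + €3.96 = €5.69

€5.69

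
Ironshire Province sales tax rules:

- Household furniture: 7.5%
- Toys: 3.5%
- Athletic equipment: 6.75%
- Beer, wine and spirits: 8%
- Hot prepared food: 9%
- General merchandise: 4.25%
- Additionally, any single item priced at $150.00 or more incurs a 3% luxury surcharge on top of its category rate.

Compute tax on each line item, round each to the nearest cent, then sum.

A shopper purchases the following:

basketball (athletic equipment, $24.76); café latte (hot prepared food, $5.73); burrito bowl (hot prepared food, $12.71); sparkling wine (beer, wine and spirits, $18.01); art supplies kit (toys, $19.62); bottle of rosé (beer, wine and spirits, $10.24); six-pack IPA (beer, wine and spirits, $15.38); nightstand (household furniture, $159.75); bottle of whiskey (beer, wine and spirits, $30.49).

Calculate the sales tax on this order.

Basketball $24.76: athletic equipment → 6.75% → $1.67
Café latte $5.73: hot prepared food → 9% → $0.52
Burrito bowl $12.71: hot prepared food → 9% → $1.14
Sparkling wine $18.01: beer, wine and spirits → 8% → $1.44
Art supplies kit $19.62: toys → 3.5% → $0.69
Bottle of rosé $10.24: beer, wine and spirits → 8% → $0.82
Six-pack IPA $15.38: beer, wine and spirits → 8% → $1.23
Nightstand $159.75: household furniture → 7.5% + 3% surcharge = 10.5% → $16.77
Bottle of whiskey $30.49: beer, wine and spirits → 8% → $2.44
Total tax = $1.67 + $0.52 + $1.14 + $1.44 + $0.69 + $0.82 + $1.23 + $16.77 + $2.44 = $26.72

$26.72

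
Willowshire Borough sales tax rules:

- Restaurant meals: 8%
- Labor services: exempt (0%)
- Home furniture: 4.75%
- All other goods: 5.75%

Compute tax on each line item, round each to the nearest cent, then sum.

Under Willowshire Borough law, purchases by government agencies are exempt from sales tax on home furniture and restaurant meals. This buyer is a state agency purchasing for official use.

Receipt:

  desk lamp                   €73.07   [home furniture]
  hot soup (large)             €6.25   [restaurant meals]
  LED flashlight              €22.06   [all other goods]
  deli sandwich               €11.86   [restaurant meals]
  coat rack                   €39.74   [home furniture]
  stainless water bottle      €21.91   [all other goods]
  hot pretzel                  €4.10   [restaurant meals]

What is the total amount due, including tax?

€181.52

Desk lamp €73.07: home furniture, buyer-exempt → 0% → €0.00
Hot soup (large) €6.25: restaurant meals, buyer-exempt → 0% → €0.00
LED flashlight €22.06: all other goods → 5.75% → €1.27
Deli sandwich €11.86: restaurant meals, buyer-exempt → 0% → €0.00
Coat rack €39.74: home furniture, buyer-exempt → 0% → €0.00
Stainless water bottle €21.91: all other goods → 5.75% → €1.26
Hot pretzel €4.10: restaurant meals, buyer-exempt → 0% → €0.00
Subtotal = €178.99; tax = €2.53; total due = €181.52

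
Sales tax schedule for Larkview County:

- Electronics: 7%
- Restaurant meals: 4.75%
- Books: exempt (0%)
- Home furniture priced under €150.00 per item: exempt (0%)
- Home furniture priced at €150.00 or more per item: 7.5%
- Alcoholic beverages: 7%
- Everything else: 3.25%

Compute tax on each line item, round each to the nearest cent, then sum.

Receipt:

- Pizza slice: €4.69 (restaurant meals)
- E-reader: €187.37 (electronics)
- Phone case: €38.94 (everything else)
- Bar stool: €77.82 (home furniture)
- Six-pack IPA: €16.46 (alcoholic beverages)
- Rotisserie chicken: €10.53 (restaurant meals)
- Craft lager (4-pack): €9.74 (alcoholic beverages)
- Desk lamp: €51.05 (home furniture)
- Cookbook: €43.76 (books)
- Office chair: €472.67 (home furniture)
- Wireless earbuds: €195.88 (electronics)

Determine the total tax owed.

€66.10

Pizza slice €4.69: restaurant meals → 4.75% → €0.22
E-reader €187.37: electronics → 7% → €13.12
Phone case €38.94: everything else → 3.25% → €1.27
Bar stool €77.82: home furniture, under €150.00 → 0% → €0.00
Six-pack IPA €16.46: alcoholic beverages → 7% → €1.15
Rotisserie chicken €10.53: restaurant meals → 4.75% → €0.50
Craft lager (4-pack) €9.74: alcoholic beverages → 7% → €0.68
Desk lamp €51.05: home furniture, under €150.00 → 0% → €0.00
Cookbook €43.76: books → 0% → €0.00
Office chair €472.67: home furniture, €150.00 or more → 7.5% → €35.45
Wireless earbuds €195.88: electronics → 7% → €13.71
Total tax = €0.22 + €13.12 + €1.27 + €1.15 + €0.50 + €0.68 + €35.45 + €13.71 = €66.10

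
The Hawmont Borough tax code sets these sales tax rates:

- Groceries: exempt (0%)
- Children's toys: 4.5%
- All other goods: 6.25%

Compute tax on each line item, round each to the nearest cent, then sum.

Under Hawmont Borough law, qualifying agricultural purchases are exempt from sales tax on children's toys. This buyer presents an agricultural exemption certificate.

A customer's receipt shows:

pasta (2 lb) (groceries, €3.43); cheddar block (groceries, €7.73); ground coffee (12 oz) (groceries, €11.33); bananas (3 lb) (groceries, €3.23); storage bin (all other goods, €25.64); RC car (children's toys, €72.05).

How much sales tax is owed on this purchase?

€1.60

Pasta (2 lb) €3.43: groceries → 0% → €0.00
Cheddar block €7.73: groceries → 0% → €0.00
Ground coffee (12 oz) €11.33: groceries → 0% → €0.00
Bananas (3 lb) €3.23: groceries → 0% → €0.00
Storage bin €25.64: all other goods → 6.25% → €1.60
RC car €72.05: children's toys, buyer-exempt → 0% → €0.00
Total tax = €1.60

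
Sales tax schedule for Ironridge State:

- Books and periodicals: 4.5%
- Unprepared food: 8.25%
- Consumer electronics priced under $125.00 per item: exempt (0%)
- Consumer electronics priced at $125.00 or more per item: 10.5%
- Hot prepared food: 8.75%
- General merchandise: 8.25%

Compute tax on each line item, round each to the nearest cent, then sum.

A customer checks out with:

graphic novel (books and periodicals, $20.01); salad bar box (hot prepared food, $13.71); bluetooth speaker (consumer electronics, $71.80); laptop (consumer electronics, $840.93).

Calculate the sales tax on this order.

Graphic novel $20.01: books and periodicals → 4.5% → $0.90
Salad bar box $13.71: hot prepared food → 8.75% → $1.20
Bluetooth speaker $71.80: consumer electronics, under $125.00 → 0% → $0.00
Laptop $840.93: consumer electronics, $125.00 or more → 10.5% → $88.30
Total tax = $0.90 + $1.20 + $88.30 = $90.40

$90.40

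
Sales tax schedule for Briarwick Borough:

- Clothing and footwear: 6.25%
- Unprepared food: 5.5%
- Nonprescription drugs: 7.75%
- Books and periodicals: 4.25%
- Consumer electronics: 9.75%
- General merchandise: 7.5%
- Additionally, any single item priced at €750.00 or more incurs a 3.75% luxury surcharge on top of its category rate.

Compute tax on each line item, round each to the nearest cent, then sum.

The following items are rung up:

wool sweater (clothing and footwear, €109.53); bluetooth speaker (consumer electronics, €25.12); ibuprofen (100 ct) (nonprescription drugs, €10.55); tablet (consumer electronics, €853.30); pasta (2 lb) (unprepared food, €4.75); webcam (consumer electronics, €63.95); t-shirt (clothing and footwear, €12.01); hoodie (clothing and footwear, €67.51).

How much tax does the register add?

Wool sweater €109.53: clothing and footwear → 6.25% → €6.85
Bluetooth speaker €25.12: consumer electronics → 9.75% → €2.45
Ibuprofen (100 ct) €10.55: nonprescription drugs → 7.75% → €0.82
Tablet €853.30: consumer electronics → 9.75% + 3.75% surcharge = 13.5% → €115.20
Pasta (2 lb) €4.75: unprepared food → 5.5% → €0.26
Webcam €63.95: consumer electronics → 9.75% → €6.24
T-shirt €12.01: clothing and footwear → 6.25% → €0.75
Hoodie €67.51: clothing and footwear → 6.25% → €4.22
Total tax = €6.85 + €2.45 + €0.82 + €115.20 + €0.26 + €6.24 + €0.75 + €4.22 = €136.79

€136.79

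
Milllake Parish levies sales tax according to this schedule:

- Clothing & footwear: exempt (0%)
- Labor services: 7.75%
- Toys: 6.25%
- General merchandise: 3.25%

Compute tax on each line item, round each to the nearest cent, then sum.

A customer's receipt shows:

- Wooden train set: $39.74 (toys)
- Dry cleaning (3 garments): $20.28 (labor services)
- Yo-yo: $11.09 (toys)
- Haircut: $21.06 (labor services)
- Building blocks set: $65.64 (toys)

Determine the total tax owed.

$10.47

Wooden train set $39.74: toys → 6.25% → $2.48
Dry cleaning (3 garments) $20.28: labor services → 7.75% → $1.57
Yo-yo $11.09: toys → 6.25% → $0.69
Haircut $21.06: labor services → 7.75% → $1.63
Building blocks set $65.64: toys → 6.25% → $4.10
Total tax = $2.48 + $1.57 + $0.69 + $1.63 + $4.10 = $10.47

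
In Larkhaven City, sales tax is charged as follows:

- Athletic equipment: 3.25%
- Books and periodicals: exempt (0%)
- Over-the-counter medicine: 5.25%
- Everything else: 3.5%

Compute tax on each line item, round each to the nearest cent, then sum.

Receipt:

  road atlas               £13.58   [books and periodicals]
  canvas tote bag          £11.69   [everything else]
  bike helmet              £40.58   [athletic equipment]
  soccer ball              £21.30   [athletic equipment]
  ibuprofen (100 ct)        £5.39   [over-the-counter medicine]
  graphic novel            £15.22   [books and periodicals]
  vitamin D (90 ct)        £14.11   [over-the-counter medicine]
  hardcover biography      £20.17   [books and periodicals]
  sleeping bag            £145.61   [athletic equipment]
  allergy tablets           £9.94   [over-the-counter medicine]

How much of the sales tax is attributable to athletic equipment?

£6.74

Bike helmet £40.58: athletic equipment → 3.25% → £1.32
Soccer ball £21.30: athletic equipment → 3.25% → £0.69
Sleeping bag £145.61: athletic equipment → 3.25% → £4.73
Tax on athletic equipment = £1.32 + £0.69 + £4.73 = £6.74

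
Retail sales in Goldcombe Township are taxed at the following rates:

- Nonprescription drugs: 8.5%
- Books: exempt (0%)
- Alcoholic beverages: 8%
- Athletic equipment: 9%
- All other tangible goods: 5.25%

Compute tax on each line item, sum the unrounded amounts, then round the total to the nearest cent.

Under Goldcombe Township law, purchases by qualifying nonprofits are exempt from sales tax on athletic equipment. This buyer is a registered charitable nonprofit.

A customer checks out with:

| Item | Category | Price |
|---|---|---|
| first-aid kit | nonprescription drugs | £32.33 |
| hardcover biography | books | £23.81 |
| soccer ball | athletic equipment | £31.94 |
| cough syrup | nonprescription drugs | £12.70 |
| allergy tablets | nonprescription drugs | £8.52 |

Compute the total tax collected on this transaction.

First-aid kit £32.33: nonprescription drugs → 8.5% → £2.74805
Hardcover biography £23.81: books → 0% → £0.00
Soccer ball £31.94: athletic equipment, buyer-exempt → 0% → £0.00
Cough syrup £12.70: nonprescription drugs → 8.5% → £1.0795
Allergy tablets £8.52: nonprescription drugs → 8.5% → £0.7242
Unrounded tax sum = £4.55175 → £4.55

£4.55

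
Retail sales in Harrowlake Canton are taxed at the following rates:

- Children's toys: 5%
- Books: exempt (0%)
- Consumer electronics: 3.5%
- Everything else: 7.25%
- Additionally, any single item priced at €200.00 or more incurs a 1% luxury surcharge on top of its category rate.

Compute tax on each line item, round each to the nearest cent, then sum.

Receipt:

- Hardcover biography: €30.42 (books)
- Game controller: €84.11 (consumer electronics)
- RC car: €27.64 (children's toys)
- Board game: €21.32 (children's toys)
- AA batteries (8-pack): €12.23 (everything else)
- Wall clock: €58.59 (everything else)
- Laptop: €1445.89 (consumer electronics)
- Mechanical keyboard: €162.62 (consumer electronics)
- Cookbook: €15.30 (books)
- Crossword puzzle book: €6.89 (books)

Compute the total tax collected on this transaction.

€81.29

Hardcover biography €30.42: books → 0% → €0.00
Game controller €84.11: consumer electronics → 3.5% → €2.94
RC car €27.64: children's toys → 5% → €1.38
Board game €21.32: children's toys → 5% → €1.07
AA batteries (8-pack) €12.23: everything else → 7.25% → €0.89
Wall clock €58.59: everything else → 7.25% → €4.25
Laptop €1445.89: consumer electronics → 3.5% + 1% surcharge = 4.5% → €65.07
Mechanical keyboard €162.62: consumer electronics → 3.5% → €5.69
Cookbook €15.30: books → 0% → €0.00
Crossword puzzle book €6.89: books → 0% → €0.00
Total tax = €2.94 + €1.38 + €1.07 + €0.89 + €4.25 + €65.07 + €5.69 = €81.29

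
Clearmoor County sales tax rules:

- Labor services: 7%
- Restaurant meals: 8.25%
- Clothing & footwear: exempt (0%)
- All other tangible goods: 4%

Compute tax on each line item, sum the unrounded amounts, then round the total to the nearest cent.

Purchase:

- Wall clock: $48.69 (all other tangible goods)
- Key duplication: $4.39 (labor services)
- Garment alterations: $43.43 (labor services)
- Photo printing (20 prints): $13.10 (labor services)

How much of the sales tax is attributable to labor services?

$4.26

Key duplication $4.39: labor services → 7% → $0.3073
Garment alterations $43.43: labor services → 7% → $3.0401
Photo printing (20 prints) $13.10: labor services → 7% → $0.917
Tax on labor services: unrounded sum = $4.2644 → $4.26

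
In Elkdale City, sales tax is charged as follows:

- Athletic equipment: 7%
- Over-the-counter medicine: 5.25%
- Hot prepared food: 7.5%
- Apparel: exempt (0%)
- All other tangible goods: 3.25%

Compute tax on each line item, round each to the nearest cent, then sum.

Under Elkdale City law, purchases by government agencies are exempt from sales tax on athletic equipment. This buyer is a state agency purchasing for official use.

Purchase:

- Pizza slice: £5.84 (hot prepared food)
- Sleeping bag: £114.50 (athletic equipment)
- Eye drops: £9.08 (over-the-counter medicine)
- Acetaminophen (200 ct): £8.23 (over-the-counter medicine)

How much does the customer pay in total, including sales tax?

Pizza slice £5.84: hot prepared food → 7.5% → £0.44
Sleeping bag £114.50: athletic equipment, buyer-exempt → 0% → £0.00
Eye drops £9.08: over-the-counter medicine → 5.25% → £0.48
Acetaminophen (200 ct) £8.23: over-the-counter medicine → 5.25% → £0.43
Subtotal = £137.65; tax = £1.35; total due = £139.00

£139.00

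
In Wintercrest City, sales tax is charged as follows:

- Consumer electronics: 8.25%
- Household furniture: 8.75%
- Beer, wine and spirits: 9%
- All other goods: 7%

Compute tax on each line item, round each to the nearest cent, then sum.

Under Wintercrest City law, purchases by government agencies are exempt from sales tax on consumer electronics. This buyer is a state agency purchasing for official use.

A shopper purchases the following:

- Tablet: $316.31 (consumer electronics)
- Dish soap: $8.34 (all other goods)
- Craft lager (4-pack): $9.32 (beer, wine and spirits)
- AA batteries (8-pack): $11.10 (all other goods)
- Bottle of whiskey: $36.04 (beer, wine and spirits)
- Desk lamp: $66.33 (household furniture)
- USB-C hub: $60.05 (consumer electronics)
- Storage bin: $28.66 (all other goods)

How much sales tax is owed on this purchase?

$13.25

Tablet $316.31: consumer electronics, buyer-exempt → 0% → $0.00
Dish soap $8.34: all other goods → 7% → $0.58
Craft lager (4-pack) $9.32: beer, wine and spirits → 9% → $0.84
AA batteries (8-pack) $11.10: all other goods → 7% → $0.78
Bottle of whiskey $36.04: beer, wine and spirits → 9% → $3.24
Desk lamp $66.33: household furniture → 8.75% → $5.80
USB-C hub $60.05: consumer electronics, buyer-exempt → 0% → $0.00
Storage bin $28.66: all other goods → 7% → $2.01
Total tax = $0.58 + $0.84 + $0.78 + $3.24 + $5.80 + $2.01 = $13.25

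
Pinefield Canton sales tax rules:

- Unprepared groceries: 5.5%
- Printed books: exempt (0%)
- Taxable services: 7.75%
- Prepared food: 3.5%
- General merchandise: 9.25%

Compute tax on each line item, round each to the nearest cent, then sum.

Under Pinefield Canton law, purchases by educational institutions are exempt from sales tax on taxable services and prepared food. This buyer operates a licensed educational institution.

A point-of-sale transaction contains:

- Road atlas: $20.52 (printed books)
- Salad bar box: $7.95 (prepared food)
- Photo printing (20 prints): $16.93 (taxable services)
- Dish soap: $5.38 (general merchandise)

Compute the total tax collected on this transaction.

$0.50

Road atlas $20.52: printed books → 0% → $0.00
Salad bar box $7.95: prepared food, buyer-exempt → 0% → $0.00
Photo printing (20 prints) $16.93: taxable services, buyer-exempt → 0% → $0.00
Dish soap $5.38: general merchandise → 9.25% → $0.50
Total tax = $0.50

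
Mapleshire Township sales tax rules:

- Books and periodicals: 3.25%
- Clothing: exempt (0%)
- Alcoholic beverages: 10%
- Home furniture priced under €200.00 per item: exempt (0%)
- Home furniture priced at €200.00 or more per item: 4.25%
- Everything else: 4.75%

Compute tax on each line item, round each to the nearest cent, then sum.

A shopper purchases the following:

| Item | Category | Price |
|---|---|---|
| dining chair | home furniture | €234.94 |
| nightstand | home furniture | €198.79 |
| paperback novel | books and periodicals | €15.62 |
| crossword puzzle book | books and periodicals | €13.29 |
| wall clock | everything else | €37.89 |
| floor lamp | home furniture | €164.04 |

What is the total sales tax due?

Dining chair €234.94: home furniture, €200.00 or more → 4.25% → €9.98
Nightstand €198.79: home furniture, under €200.00 → 0% → €0.00
Paperback novel €15.62: books and periodicals → 3.25% → €0.51
Crossword puzzle book €13.29: books and periodicals → 3.25% → €0.43
Wall clock €37.89: everything else → 4.75% → €1.80
Floor lamp €164.04: home furniture, under €200.00 → 0% → €0.00
Total tax = €9.98 + €0.51 + €0.43 + €1.80 = €12.72

€12.72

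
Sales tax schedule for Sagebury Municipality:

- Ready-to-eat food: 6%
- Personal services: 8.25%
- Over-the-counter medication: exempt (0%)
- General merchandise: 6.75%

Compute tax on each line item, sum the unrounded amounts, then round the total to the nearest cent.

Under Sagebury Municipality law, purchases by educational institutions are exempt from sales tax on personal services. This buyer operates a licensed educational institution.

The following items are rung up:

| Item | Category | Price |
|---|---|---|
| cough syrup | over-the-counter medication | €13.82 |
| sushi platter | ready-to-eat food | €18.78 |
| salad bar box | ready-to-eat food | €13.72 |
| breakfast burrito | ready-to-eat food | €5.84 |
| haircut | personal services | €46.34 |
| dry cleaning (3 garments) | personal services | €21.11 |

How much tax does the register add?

Cough syrup €13.82: over-the-counter medication → 0% → €0.00
Sushi platter €18.78: ready-to-eat food → 6% → €1.1268
Salad bar box €13.72: ready-to-eat food → 6% → €0.8232
Breakfast burrito €5.84: ready-to-eat food → 6% → €0.3504
Haircut €46.34: personal services, buyer-exempt → 0% → €0.00
Dry cleaning (3 garments) €21.11: personal services, buyer-exempt → 0% → €0.00
Unrounded tax sum = €2.3004 → €2.30

€2.30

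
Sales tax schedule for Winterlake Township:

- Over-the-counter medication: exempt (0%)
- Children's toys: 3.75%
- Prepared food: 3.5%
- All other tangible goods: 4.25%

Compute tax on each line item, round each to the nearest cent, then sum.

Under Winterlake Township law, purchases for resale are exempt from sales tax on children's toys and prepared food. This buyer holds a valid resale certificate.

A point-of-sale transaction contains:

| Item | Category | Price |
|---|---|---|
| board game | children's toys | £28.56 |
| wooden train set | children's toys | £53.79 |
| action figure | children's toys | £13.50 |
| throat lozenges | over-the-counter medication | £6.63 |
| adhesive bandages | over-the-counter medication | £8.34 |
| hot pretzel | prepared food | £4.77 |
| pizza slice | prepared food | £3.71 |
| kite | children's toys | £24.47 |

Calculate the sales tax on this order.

Board game £28.56: children's toys, buyer-exempt → 0% → £0.00
Wooden train set £53.79: children's toys, buyer-exempt → 0% → £0.00
Action figure £13.50: children's toys, buyer-exempt → 0% → £0.00
Throat lozenges £6.63: over-the-counter medication → 0% → £0.00
Adhesive bandages £8.34: over-the-counter medication → 0% → £0.00
Hot pretzel £4.77: prepared food, buyer-exempt → 0% → £0.00
Pizza slice £3.71: prepared food, buyer-exempt → 0% → £0.00
Kite £24.47: children's toys, buyer-exempt → 0% → £0.00
Total tax = £0.00

£0.00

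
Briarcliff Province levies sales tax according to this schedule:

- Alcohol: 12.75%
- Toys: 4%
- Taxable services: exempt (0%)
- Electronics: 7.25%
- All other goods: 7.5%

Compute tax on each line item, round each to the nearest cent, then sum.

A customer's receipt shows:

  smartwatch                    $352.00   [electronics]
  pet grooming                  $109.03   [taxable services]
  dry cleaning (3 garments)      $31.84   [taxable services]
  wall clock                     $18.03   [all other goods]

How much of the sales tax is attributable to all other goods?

$1.35

Wall clock $18.03: all other goods → 7.5% → $1.35
Tax on all other goods = $1.35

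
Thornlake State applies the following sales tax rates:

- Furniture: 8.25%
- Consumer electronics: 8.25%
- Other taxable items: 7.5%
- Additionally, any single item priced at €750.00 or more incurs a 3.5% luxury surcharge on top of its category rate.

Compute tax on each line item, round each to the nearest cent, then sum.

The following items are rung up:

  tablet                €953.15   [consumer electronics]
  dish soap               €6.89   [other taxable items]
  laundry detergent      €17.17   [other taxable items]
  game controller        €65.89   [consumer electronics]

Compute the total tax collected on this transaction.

Tablet €953.15: consumer electronics → 8.25% + 3.5% surcharge = 11.75% → €112.00
Dish soap €6.89: other taxable items → 7.5% → €0.52
Laundry detergent €17.17: other taxable items → 7.5% → €1.29
Game controller €65.89: consumer electronics → 8.25% → €5.44
Total tax = €112.00 + €0.52 + €1.29 + €5.44 = €119.25

€119.25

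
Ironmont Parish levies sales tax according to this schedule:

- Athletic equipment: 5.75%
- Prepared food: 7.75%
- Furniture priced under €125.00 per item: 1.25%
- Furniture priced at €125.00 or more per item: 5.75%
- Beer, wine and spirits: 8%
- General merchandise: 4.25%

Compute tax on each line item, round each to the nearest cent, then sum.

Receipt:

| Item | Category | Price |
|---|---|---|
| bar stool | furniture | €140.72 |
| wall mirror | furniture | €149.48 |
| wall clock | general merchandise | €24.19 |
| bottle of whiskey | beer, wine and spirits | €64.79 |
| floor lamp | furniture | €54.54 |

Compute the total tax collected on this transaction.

€23.58

Bar stool €140.72: furniture, €125.00 or more → 5.75% → €8.09
Wall mirror €149.48: furniture, €125.00 or more → 5.75% → €8.60
Wall clock €24.19: general merchandise → 4.25% → €1.03
Bottle of whiskey €64.79: beer, wine and spirits → 8% → €5.18
Floor lamp €54.54: furniture, under €125.00 → 1.25% → €0.68
Total tax = €8.09 + €8.60 + €1.03 + €5.18 + €0.68 = €23.58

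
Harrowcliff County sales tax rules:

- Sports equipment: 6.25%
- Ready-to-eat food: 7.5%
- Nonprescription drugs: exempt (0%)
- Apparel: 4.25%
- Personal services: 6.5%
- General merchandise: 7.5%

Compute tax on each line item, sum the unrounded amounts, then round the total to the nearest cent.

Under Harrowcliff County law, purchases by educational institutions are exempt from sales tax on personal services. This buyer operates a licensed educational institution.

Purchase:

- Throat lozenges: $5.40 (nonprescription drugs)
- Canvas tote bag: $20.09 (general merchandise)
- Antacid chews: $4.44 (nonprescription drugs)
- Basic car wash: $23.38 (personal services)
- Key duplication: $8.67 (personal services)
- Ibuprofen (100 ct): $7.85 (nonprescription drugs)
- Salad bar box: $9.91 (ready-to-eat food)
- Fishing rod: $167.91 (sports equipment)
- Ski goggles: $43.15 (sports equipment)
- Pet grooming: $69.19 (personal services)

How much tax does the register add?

Throat lozenges $5.40: nonprescription drugs → 0% → $0.00
Canvas tote bag $20.09: general merchandise → 7.5% → $1.50675
Antacid chews $4.44: nonprescription drugs → 0% → $0.00
Basic car wash $23.38: personal services, buyer-exempt → 0% → $0.00
Key duplication $8.67: personal services, buyer-exempt → 0% → $0.00
Ibuprofen (100 ct) $7.85: nonprescription drugs → 0% → $0.00
Salad bar box $9.91: ready-to-eat food → 7.5% → $0.74325
Fishing rod $167.91: sports equipment → 6.25% → $10.494375
Ski goggles $43.15: sports equipment → 6.25% → $2.696875
Pet grooming $69.19: personal services, buyer-exempt → 0% → $0.00
Unrounded tax sum = $15.44125 → $15.44

$15.44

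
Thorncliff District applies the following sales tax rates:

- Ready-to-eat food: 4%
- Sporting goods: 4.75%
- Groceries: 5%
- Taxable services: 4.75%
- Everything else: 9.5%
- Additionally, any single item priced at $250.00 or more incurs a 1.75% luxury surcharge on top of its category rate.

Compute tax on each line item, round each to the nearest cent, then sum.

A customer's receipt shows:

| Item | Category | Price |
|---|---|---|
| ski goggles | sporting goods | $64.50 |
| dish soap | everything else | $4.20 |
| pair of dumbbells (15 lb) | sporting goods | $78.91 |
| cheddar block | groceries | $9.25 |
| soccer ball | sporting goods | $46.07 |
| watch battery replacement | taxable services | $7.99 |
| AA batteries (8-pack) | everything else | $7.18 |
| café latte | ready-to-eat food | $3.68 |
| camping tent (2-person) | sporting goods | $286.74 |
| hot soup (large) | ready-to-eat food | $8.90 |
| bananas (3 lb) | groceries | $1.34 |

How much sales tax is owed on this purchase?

Ski goggles $64.50: sporting goods → 4.75% → $3.06
Dish soap $4.20: everything else → 9.5% → $0.40
Pair of dumbbells (15 lb) $78.91: sporting goods → 4.75% → $3.75
Cheddar block $9.25: groceries → 5% → $0.46
Soccer ball $46.07: sporting goods → 4.75% → $2.19
Watch battery replacement $7.99: taxable services → 4.75% → $0.38
AA batteries (8-pack) $7.18: everything else → 9.5% → $0.68
Café latte $3.68: ready-to-eat food → 4% → $0.15
Camping tent (2-person) $286.74: sporting goods → 4.75% + 1.75% surcharge = 6.5% → $18.64
Hot soup (large) $8.90: ready-to-eat food → 4% → $0.36
Bananas (3 lb) $1.34: groceries → 5% → $0.07
Total tax = $3.06 + $0.40 + $3.75 + $0.46 + $2.19 + $0.38 + $0.68 + $0.15 + $18.64 + $0.36 + $0.07 = $30.14

$30.14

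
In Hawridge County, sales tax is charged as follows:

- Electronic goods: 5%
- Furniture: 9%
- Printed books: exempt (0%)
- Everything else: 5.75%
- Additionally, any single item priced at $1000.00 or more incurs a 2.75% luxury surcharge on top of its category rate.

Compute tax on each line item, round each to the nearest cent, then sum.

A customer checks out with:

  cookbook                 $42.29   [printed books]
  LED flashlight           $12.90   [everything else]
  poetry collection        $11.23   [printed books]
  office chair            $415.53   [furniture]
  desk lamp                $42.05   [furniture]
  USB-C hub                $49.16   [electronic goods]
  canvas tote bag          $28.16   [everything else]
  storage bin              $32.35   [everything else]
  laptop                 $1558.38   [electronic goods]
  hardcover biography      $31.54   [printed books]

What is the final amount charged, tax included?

$2392.22

Cookbook $42.29: printed books → 0% → $0.00
LED flashlight $12.90: everything else → 5.75% → $0.74
Poetry collection $11.23: printed books → 0% → $0.00
Office chair $415.53: furniture → 9% → $37.40
Desk lamp $42.05: furniture → 9% → $3.78
USB-C hub $49.16: electronic goods → 5% → $2.46
Canvas tote bag $28.16: everything else → 5.75% → $1.62
Storage bin $32.35: everything else → 5.75% → $1.86
Laptop $1558.38: electronic goods → 5% + 2.75% surcharge = 7.75% → $120.77
Hardcover biography $31.54: printed books → 0% → $0.00
Subtotal = $2223.59; tax = $168.63; total due = $2392.22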